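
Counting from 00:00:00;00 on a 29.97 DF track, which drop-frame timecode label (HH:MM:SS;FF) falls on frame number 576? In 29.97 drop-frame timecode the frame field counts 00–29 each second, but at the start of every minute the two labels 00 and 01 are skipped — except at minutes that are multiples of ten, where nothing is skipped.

00:00:19;06

Ten DF minutes hold 17982 frames, so frame 576 lies in block 0 (frames 0–17981) with 576 frames into that block.
The block's first minute is 1800 frames and the rest 1798 each; 576 frames reaches minute 0, so 0 × 18 + 0 × 2 = 0 labels have been skipped so far.
Adding those back, label number 576 + 0 = 576 at 30 labels/s is 19 s + 6 f = 0 h 0 min 19 s frame 6, i.e. 00:00:19;06.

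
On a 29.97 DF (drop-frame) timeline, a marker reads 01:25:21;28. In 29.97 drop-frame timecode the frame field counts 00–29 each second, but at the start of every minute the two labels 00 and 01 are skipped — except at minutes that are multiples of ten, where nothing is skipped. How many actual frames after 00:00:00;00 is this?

153504

Complete 10-minute blocks: 8, each 17982 frames → 143856.
Remaining 5 whole minutes in the current block: 1800 + 4 × 1798 = 8992 frames.
Within the current minute: 21 × 30 + 28 − 2 = 656 (labels ;00/;01 skipped at this minute). Total = 143856 + 8992 + 656 = 153504.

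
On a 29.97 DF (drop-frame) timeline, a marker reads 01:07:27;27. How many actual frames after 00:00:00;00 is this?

As if non-drop at 30 labels/s: (1 × 3600 + 7 × 60 + 27) × 30 + 27 = 121437.
Minute boundaries passed: 67; those not divisible by 10: 67 − 6 = 61; dropped labels = 2 × 61 = 122.
Actual frame index = 121437 − 122 = 121315.

121315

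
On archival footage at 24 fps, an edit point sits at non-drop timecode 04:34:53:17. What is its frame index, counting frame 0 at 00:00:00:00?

395849

Total seconds to the label: (4 × 3600 + 34 × 60 + 53) = 16493.
Frame index = 16493 × 24 + 17 = 395849.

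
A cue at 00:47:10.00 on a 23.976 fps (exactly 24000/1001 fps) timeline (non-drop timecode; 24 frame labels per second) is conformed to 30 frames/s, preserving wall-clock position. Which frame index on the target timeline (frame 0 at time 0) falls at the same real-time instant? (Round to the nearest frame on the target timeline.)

Source frame index: (0×3600 + 47×60 + 10) × 24 + 0 = 67920.
Real time: 67920 / (24000/1001) = 283283/100 s.
Target frame: (283283/100) × (30) = 849849/10 ≈ 84984.900 → 84985.

frame 84985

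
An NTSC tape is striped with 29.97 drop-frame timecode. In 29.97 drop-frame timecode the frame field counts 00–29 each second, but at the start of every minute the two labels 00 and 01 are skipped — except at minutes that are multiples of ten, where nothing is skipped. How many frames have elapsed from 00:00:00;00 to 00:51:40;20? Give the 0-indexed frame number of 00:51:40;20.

As if non-drop at 30 labels/s: (0 × 3600 + 51 × 60 + 40) × 30 + 20 = 93020.
Minute boundaries passed: 51; those not divisible by 10: 51 − 5 = 46; dropped labels = 2 × 46 = 92.
Actual frame index = 93020 − 92 = 92928.

92928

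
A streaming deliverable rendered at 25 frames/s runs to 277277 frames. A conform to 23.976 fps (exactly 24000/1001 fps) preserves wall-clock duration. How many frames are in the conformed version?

Target frames = source frames × (target rate / source rate) = 277277 × (24000/1001)/(25) = 277277 × 960/1001 = 265920.

265920 frames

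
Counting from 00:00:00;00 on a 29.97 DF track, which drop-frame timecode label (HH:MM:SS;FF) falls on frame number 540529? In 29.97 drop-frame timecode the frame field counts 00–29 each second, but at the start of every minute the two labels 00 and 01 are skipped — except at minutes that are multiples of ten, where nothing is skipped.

Each 10-minute DF block holds 10 × 60 × 30 − 9 × 2 = 17982 frames. 540529 ÷ 17982 → 30 full blocks, remainder 1069.
Within the partial block the first minute is 1800 frames and each further minute 1798, so 0 further minute boundaries passed. Total skipped labels = 18 × 30 + 2 × 0 = 540.
Non-drop label index = 540529 + 540 = 541069; at 30 labels/s that is 05:00:35:19, i.e. DF 05:00:35;19.

05:00:35;19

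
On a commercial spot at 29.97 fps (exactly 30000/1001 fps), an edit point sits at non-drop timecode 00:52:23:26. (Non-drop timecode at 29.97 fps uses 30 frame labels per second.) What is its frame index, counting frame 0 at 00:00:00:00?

Total seconds to the label: (0 × 3600 + 52 × 60 + 23) = 3143.
Frame index = 3143 × 30 + 26 = 94316.

94316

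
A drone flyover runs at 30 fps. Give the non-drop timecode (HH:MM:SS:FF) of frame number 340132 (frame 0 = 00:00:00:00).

340132 ÷ 30 = 11337 full seconds, remainder 22 frames.
11337 s = 3 h 8 min 57 s.
Timecode: 03:08:57:22.

03:08:57:22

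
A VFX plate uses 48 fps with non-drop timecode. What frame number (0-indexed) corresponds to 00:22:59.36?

66228

Total seconds to the label: (0 × 3600 + 22 × 60 + 59) = 1379.
Frame index = 1379 × 48 + 36 = 66228.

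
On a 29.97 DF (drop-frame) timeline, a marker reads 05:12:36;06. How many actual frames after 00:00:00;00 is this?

As if non-drop at 30 labels/s: (5 × 3600 + 12 × 60 + 36) × 30 + 6 = 562686.
Minute boundaries passed: 312; those not divisible by 10: 312 − 31 = 281; dropped labels = 2 × 281 = 562.
Actual frame index = 562686 − 562 = 562124.

562124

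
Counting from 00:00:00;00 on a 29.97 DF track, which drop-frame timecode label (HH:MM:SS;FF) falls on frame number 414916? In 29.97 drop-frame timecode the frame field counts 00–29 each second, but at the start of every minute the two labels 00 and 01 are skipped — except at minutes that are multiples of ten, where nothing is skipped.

03:50:44;10

Each 10-minute DF block holds 10 × 60 × 30 − 9 × 2 = 17982 frames. 414916 ÷ 17982 → 23 full blocks, remainder 1330.
Within the partial block the first minute is 1800 frames and each further minute 1798, so 0 further minute boundaries passed. Total skipped labels = 18 × 23 + 2 × 0 = 414.
Non-drop label index = 414916 + 414 = 415330; at 30 labels/s that is 03:50:44:10, i.e. DF 03:50:44;10.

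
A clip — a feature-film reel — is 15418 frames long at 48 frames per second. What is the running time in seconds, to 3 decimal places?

321.208 seconds

Running time = 15418 × 1/48 = 7709/24 s ≈ 321.208 s.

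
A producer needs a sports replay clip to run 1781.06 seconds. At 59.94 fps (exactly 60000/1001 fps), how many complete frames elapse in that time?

106756 frames

Frames = 1781.06 × 60000/1001 = 106863600/1001 ≈ 106756.8432.
Complete frames: 106756.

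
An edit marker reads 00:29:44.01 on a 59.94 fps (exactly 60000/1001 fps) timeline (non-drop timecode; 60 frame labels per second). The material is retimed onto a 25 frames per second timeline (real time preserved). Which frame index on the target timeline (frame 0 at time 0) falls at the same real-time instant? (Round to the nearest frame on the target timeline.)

frame 44645

Source frame index: (0×3600 + 29×60 + 44) × 60 + 1 = 107041.
Real time: 107041 / (60000/1001) = 107148041/60000 s.
Target frame: (107148041/60000) × (25) = 107148041/2400 ≈ 44645.017 → 44645.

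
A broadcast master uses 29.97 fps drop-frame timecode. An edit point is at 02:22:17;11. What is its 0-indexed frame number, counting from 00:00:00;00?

As if non-drop at 30 labels/s: (2 × 3600 + 22 × 60 + 17) × 30 + 11 = 256121.
Minute boundaries passed: 142; those not divisible by 10: 142 − 14 = 128; dropped labels = 2 × 128 = 256.
Actual frame index = 256121 − 256 = 255865.

255865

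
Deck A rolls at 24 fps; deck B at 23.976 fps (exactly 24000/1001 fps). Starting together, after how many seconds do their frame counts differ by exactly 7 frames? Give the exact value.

7007/24 seconds

The gap grows by |24000/1001 − 24| = 24/1001 frames per second.
Time for a 7-frame gap: 7 ÷ (24/1001) = 7007/24 s.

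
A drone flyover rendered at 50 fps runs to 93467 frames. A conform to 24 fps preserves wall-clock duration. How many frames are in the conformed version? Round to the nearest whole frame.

Frames at target rate = 93467 × (24) / (50) = 1121604/25 ≈ 44864.160.
Nearest whole frame: 44864.

44864 frames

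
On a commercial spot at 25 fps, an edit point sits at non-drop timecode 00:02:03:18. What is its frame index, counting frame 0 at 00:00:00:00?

Total seconds to the label: (0 × 3600 + 2 × 60 + 3) = 123.
Frame index = 123 × 25 + 18 = 3093.

3093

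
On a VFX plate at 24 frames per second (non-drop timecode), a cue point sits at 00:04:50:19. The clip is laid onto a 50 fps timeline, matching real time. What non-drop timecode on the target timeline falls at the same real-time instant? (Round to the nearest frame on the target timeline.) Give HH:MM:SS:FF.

00:04:50:40

Source frame index: (0×3600 + 4×60 + 50) × 24 + 19 = 6979.
Real time: 6979 / (24) = 6979/24 s.
Target frame: (6979/24) × (50) = 174475/12 ≈ 14539.583 → 14540.
At 50 labels/s: frame 14540 → 00:04:50:40.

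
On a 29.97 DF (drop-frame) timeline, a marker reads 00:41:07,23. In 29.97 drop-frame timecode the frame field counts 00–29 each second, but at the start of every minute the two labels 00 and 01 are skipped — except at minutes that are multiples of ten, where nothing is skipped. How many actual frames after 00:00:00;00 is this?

73959

As if non-drop at 30 labels/s: (0 × 3600 + 41 × 60 + 7) × 30 + 23 = 74033.
Minute boundaries passed: 41; those not divisible by 10: 41 − 4 = 37; dropped labels = 2 × 37 = 74.
Actual frame index = 74033 − 74 = 73959.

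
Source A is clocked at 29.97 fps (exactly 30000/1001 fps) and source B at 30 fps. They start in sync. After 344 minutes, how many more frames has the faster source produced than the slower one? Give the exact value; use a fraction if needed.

619200/1001 frames

344 min = 20640 s.
A emits 30000/1001 × 20640 = 619200000/1001 frames; B emits 30 × 20640 = 619200.
Difference = 619200/1001 frames (≈ 618.5814); B is ahead of A.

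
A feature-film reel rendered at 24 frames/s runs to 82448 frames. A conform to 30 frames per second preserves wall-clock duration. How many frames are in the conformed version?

103060 frames

Target frames = source frames × (target rate / source rate) = 82448 × (30)/(24) = 82448 × 5/4 = 103060.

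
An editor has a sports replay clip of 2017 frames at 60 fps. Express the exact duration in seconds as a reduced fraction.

Running time = 2017 ÷ (60) = 2017 × 1/60 = 2017/60 s.

2017/60 seconds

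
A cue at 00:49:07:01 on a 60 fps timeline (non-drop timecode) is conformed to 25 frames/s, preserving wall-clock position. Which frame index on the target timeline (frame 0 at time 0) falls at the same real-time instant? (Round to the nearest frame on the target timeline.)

Source frame index: (0×3600 + 49×60 + 7) × 60 + 1 = 176821.
Real time: 176821 / (60) = 176821/60 s.
Target frame: (176821/60) × (25) = 884105/12 ≈ 73675.417 → 73675.

frame 73675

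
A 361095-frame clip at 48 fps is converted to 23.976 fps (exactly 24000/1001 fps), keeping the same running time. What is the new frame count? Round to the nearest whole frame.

180367 frames

Frames at target rate = 361095 × (24000/1001) / (48) = 25792500/143 ≈ 180367.133.
Nearest whole frame: 180367.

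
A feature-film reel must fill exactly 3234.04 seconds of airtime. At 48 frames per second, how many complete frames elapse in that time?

Frames = 3234.04 × 48 = 3880848/25 ≈ 155233.9200.
Complete frames: 155233.

155233 frames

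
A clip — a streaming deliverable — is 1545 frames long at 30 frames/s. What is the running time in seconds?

Running time = 1545 / (30) = 51.5 s.

51.5 seconds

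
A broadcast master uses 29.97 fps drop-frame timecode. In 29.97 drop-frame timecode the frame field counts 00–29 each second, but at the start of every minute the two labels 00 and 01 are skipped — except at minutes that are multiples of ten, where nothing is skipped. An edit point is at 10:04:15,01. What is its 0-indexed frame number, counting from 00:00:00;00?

1086563

Complete 10-minute blocks: 60, each 17982 frames → 1078920.
Remaining 4 whole minutes in the current block: 1800 + 3 × 1798 = 7194 frames.
Within the current minute: 15 × 30 + 1 − 2 = 449 (labels ;00/;01 skipped at this minute). Total = 1078920 + 7194 + 449 = 1086563.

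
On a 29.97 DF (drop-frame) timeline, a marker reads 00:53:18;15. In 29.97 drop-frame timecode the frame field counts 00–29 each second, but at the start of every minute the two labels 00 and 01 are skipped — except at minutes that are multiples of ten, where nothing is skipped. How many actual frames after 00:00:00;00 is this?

As if non-drop at 30 labels/s: (0 × 3600 + 53 × 60 + 18) × 30 + 15 = 95955.
Minute boundaries passed: 53; those not divisible by 10: 53 − 5 = 48; dropped labels = 2 × 48 = 96.
Actual frame index = 95955 − 96 = 95859.

95859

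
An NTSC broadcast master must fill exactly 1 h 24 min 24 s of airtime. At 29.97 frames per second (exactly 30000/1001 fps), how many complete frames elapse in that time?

1 h 24 min 24 s = 5064 s.
Frames = 5064 × 30000/1001 = 151920000/1001 ≈ 151768.2318.
Complete frames: 151768.

151768 frames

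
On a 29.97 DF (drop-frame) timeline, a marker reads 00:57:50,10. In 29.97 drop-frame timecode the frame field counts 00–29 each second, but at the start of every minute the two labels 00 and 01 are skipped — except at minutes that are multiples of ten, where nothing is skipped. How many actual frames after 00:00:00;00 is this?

Complete 10-minute blocks: 5, each 17982 frames → 89910.
Remaining 7 whole minutes in the current block: 1800 + 6 × 1798 = 12588 frames.
Within the current minute: 50 × 30 + 10 − 2 = 1508 (labels ;00/;01 skipped at this minute). Total = 89910 + 12588 + 1508 = 104006.

104006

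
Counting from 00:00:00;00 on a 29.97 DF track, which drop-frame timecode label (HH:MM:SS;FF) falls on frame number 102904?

Ten DF minutes hold 17982 frames, so frame 102904 lies in block 5 (frames 89910–107891) with 12994 frames into that block.
The block's first minute is 1800 frames and the rest 1798 each; 12994 frames reaches minute 7, so 5 × 18 + 7 × 2 = 104 labels have been skipped so far.
Adding those back, label number 102904 + 104 = 103008 at 30 labels/s is 3433 s + 18 f = 0 h 57 min 13 s frame 18, i.e. 00:57:13;18.

00:57:13;18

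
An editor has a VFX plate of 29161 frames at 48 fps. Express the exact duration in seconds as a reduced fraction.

29161/48 seconds

Running time = 29161 ÷ (48) = 29161 × 1/48 = 29161/48 s.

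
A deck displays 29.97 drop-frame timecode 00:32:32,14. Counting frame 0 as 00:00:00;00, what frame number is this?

58516

As if non-drop at 30 labels/s: (0 × 3600 + 32 × 60 + 32) × 30 + 14 = 58574.
Minute boundaries passed: 32; those not divisible by 10: 32 − 3 = 29; dropped labels = 2 × 29 = 58.
Actual frame index = 58574 − 58 = 58516.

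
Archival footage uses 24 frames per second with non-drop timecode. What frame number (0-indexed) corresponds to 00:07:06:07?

Total seconds to the label: (0 × 3600 + 7 × 60 + 6) = 426.
Frame index = 426 × 24 + 7 = 10231.

10231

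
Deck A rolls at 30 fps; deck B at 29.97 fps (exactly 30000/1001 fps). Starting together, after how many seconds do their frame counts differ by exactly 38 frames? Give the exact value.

19019/15 seconds

The gap grows by |30000/1001 − 30| = 30/1001 frames per second.
Time for a 38-frame gap: 38 ÷ (30/1001) = 19019/15 s.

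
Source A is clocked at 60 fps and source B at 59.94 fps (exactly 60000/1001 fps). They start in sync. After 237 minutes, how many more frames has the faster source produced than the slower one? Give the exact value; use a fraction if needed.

853200/1001 frames

237 min = 14220 s.
A emits 60 × 14220 = 853200 frames; B emits 60000/1001 × 14220 = 853200000/1001.
Difference = 853200/1001 frames (≈ 852.3477); B is behind A.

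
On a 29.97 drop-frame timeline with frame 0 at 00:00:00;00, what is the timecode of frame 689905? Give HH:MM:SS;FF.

Ten DF minutes hold 17982 frames, so frame 689905 lies in block 38 (frames 683316–701297) with 6589 frames into that block.
The block's first minute is 1800 frames and the rest 1798 each; 6589 frames reaches minute 3, so 38 × 18 + 3 × 2 = 690 labels have been skipped so far.
Adding those back, label number 689905 + 690 = 690595 at 30 labels/s is 23019 s + 25 f = 6 h 23 min 39 s frame 25, i.e. 06:23:39;25.

06:23:39;25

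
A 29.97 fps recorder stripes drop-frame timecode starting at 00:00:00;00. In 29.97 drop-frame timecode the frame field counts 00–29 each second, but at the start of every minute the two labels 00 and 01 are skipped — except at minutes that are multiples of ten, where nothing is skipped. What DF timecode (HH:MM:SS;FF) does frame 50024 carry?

00:27:49;04

Each 10-minute DF block holds 10 × 60 × 30 − 9 × 2 = 17982 frames. 50024 ÷ 17982 → 2 full blocks, remainder 14060.
Within the partial block the first minute is 1800 frames and each further minute 1798, so 7 further minute boundaries passed. Total skipped labels = 18 × 2 + 2 × 7 = 50.
Non-drop label index = 50024 + 50 = 50074; at 30 labels/s that is 00:27:49:04, i.e. DF 00:27:49;04.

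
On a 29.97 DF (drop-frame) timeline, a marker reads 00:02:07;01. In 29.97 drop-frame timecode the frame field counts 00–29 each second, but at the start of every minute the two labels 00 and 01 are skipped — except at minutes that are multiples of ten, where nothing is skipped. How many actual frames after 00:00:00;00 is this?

3807

As if non-drop at 30 labels/s: (0 × 3600 + 2 × 60 + 7) × 30 + 1 = 3811.
Minute boundaries passed: 2; those not divisible by 10: 2 − 0 = 2; dropped labels = 2 × 2 = 4.
Actual frame index = 3811 − 4 = 3807.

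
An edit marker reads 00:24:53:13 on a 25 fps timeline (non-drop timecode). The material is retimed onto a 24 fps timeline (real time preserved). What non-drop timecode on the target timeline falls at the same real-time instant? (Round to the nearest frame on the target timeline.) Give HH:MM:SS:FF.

00:24:53:12

Source frame index: (0×3600 + 24×60 + 53) × 25 + 13 = 37338.
Real time: 37338 / (25) = 37338/25 s.
Target frame: (37338/25) × (24) = 896112/25 ≈ 35844.480 → 35844.
At 24 labels/s: frame 35844 → 00:24:53:12.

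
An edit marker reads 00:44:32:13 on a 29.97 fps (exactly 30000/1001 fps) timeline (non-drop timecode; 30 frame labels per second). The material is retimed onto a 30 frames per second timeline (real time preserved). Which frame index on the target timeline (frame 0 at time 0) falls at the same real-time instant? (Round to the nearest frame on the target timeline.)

Source frame index: (0×3600 + 44×60 + 32) × 30 + 13 = 80173.
Real time: 80173 / (30000/1001) = 80253173/30000 s.
Target frame: (80253173/30000) × (30) = 80253173/1000 ≈ 80253.173 → 80253.

frame 80253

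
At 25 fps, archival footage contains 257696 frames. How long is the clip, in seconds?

10307.84 seconds

Running time = 257696 / (25) = 10307.84 s.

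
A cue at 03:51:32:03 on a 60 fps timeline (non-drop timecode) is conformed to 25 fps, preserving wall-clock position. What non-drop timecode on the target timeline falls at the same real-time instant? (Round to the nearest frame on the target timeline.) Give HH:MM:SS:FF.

Source frame index: (3×3600 + 51×60 + 32) × 60 + 3 = 833523.
Real time: 833523 / (60) = 277841/20 s.
Target frame: (277841/20) × (25) = 1389205/4 ≈ 347301.250 → 347301.
At 25 labels/s: frame 347301 → 03:51:32:01.

03:51:32:01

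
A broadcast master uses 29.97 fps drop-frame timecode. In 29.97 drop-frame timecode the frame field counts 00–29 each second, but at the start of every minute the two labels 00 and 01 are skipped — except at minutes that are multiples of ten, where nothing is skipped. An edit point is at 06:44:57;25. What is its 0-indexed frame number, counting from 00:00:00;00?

As if non-drop at 30 labels/s: (6 × 3600 + 44 × 60 + 57) × 30 + 25 = 728935.
Minute boundaries passed: 404; those not divisible by 10: 404 − 40 = 364; dropped labels = 2 × 364 = 728.
Actual frame index = 728935 − 728 = 728207.

728207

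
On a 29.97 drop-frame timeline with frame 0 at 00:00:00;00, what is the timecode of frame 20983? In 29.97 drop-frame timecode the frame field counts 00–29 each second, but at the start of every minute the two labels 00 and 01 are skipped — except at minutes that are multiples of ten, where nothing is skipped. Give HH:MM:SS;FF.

Each 10-minute DF block holds 10 × 60 × 30 − 9 × 2 = 17982 frames. 20983 ÷ 17982 → 1 full block, remainder 3001.
Within the partial block the first minute is 1800 frames and each further minute 1798, so 1 further minute boundary passed. Total skipped labels = 18 × 1 + 2 × 1 = 20.
Non-drop label index = 20983 + 20 = 21003; at 30 labels/s that is 00:11:40:03, i.e. DF 00:11:40;03.

00:11:40;03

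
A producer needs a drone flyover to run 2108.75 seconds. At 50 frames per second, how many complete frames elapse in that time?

105437 frames

Frames = 2108.75 × 50 = 210875/2 ≈ 105437.5000.
Complete frames: 105437.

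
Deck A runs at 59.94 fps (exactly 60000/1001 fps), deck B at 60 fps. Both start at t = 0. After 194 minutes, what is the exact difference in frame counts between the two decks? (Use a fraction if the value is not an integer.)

698400/1001 frames

194 min = 11640 s.
A emits 60000/1001 × 11640 = 698400000/1001 frames; B emits 60 × 11640 = 698400.
Difference = 698400/1001 frames (≈ 697.7023); B is ahead of A.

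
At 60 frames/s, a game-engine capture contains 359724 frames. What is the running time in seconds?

Running time = 359724 / (60) = 5995.4 s.

5995.4 seconds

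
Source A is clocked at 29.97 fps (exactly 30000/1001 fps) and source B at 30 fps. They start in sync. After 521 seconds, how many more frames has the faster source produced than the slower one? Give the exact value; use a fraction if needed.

A emits 30000/1001 × 521 = 15630000/1001 frames; B emits 30 × 521 = 15630.
Difference = 15630/1001 frames (≈ 15.6144); B is ahead of A.

15630/1001 frames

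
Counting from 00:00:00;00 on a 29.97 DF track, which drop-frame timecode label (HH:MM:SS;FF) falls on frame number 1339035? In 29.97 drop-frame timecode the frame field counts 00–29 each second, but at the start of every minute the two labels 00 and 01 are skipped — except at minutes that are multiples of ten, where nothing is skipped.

Ten DF minutes hold 17982 frames, so frame 1339035 lies in block 74 (frames 1330668–1348649) with 8367 frames into that block.
The block's first minute is 1800 frames and the rest 1798 each; 8367 frames reaches minute 4, so 74 × 18 + 4 × 2 = 1340 labels have been skipped so far.
Adding those back, label number 1339035 + 1340 = 1340375 at 30 labels/s is 44679 s + 5 f = 12 h 24 min 39 s frame 5, i.e. 12:24:39;05.

12:24:39;05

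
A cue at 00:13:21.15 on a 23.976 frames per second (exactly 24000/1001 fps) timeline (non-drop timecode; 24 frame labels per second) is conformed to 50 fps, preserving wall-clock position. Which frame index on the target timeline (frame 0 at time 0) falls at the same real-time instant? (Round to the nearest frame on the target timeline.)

frame 40121

Source frame index: (0×3600 + 13×60 + 21) × 24 + 15 = 19239.
Real time: 19239 / (24000/1001) = 6419413/8000 s.
Target frame: (6419413/8000) × (50) = 6419413/160 ≈ 40121.331 → 40121.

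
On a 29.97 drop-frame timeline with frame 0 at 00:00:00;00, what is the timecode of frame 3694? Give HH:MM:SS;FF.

00:02:03;08

Each 10-minute DF block holds 10 × 60 × 30 − 9 × 2 = 17982 frames. 3694 ÷ 17982 → 0 full blocks, remainder 3694.
Within the partial block the first minute is 1800 frames and each further minute 1798, so 2 further minute boundaries passed. Total skipped labels = 18 × 0 + 2 × 2 = 4.
Non-drop label index = 3694 + 4 = 3698; at 30 labels/s that is 00:02:03:08, i.e. DF 00:02:03;08.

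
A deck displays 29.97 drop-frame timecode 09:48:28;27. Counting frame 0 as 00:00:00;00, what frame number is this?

1058207

As if non-drop at 30 labels/s: (9 × 3600 + 48 × 60 + 28) × 30 + 27 = 1059267.
Minute boundaries passed: 588; those not divisible by 10: 588 − 58 = 530; dropped labels = 2 × 530 = 1060.
Actual frame index = 1059267 − 1060 = 1058207.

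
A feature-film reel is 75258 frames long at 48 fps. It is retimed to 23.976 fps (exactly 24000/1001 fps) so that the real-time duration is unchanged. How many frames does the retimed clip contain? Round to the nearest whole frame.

37591 frames

Frames at target rate = 75258 × (24000/1001) / (48) = 37629000/1001 ≈ 37591.409.
Nearest whole frame: 37591.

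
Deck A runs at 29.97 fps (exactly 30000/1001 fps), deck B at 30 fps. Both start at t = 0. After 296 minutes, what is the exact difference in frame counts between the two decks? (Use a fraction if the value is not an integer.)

296 min = 17760 s.
A emits 30000/1001 × 17760 = 532800000/1001 frames; B emits 30 × 17760 = 532800.
Difference = 532800/1001 frames (≈ 532.2677); B is ahead of A.

532800/1001 frames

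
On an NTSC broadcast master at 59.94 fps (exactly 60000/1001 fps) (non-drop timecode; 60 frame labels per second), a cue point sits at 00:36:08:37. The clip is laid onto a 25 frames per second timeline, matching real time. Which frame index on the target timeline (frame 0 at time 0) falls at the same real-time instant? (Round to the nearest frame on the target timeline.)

Source frame index: (0×3600 + 36×60 + 8) × 60 + 37 = 130117.
Real time: 130117 / (60000/1001) = 130247117/60000 s.
Target frame: (130247117/60000) × (25) = 130247117/2400 ≈ 54269.632 → 54270.

frame 54270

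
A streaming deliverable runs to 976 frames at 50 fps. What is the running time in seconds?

Running time = 976 / (50) = 19.52 s.

19.52 seconds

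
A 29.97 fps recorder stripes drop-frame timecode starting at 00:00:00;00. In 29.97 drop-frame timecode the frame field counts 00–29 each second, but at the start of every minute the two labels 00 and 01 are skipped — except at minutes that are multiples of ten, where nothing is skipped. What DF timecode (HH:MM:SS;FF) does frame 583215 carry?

Ten DF minutes hold 17982 frames, so frame 583215 lies in block 32 (frames 575424–593405) with 7791 frames into that block.
The block's first minute is 1800 frames and the rest 1798 each; 7791 frames reaches minute 4, so 32 × 18 + 4 × 2 = 584 labels have been skipped so far.
Adding those back, label number 583215 + 584 = 583799 at 30 labels/s is 19459 s + 29 f = 5 h 24 min 19 s frame 29, i.e. 05:24:19;29.

05:24:19;29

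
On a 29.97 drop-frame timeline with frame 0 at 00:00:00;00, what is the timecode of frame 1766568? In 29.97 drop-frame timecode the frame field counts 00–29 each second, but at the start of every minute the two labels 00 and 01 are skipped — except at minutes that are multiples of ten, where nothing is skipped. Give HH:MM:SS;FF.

16:22:24;16

Ten DF minutes hold 17982 frames, so frame 1766568 lies in block 98 (frames 1762236–1780217) with 4332 frames into that block.
The block's first minute is 1800 frames and the rest 1798 each; 4332 frames reaches minute 2, so 98 × 18 + 2 × 2 = 1768 labels have been skipped so far.
Adding those back, label number 1766568 + 1768 = 1768336 at 30 labels/s is 58944 s + 16 f = 16 h 22 min 24 s frame 16, i.e. 16:22:24;16.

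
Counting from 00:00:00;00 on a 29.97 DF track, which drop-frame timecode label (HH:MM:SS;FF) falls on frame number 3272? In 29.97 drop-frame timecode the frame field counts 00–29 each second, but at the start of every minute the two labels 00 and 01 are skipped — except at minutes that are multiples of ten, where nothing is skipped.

Ten DF minutes hold 17982 frames, so frame 3272 lies in block 0 (frames 0–17981) with 3272 frames into that block.
The block's first minute is 1800 frames and the rest 1798 each; 3272 frames reaches minute 1, so 0 × 18 + 1 × 2 = 2 labels have been skipped so far.
Adding those back, label number 3272 + 2 = 3274 at 30 labels/s is 109 s + 4 f = 0 h 1 min 49 s frame 4, i.e. 00:01:49;04.

00:01:49;04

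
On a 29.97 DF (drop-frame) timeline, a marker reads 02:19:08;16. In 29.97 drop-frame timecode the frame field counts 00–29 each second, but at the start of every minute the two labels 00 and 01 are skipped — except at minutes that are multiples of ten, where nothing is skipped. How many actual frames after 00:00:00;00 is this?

250204

As if non-drop at 30 labels/s: (2 × 3600 + 19 × 60 + 8) × 30 + 16 = 250456.
Minute boundaries passed: 139; those not divisible by 10: 139 − 13 = 126; dropped labels = 2 × 126 = 252.
Actual frame index = 250456 − 252 = 250204.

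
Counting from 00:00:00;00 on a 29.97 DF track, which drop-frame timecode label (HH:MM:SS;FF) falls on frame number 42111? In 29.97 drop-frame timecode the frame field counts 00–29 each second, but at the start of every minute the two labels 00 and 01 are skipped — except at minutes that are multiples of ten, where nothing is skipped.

Ten DF minutes hold 17982 frames, so frame 42111 lies in block 2 (frames 35964–53945) with 6147 frames into that block.
The block's first minute is 1800 frames and the rest 1798 each; 6147 frames reaches minute 3, so 2 × 18 + 3 × 2 = 42 labels have been skipped so far.
Adding those back, label number 42111 + 42 = 42153 at 30 labels/s is 1405 s + 3 f = 0 h 23 min 25 s frame 3, i.e. 00:23:25;03.

00:23:25;03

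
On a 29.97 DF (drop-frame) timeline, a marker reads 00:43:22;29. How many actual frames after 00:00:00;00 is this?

78011

As if non-drop at 30 labels/s: (0 × 3600 + 43 × 60 + 22) × 30 + 29 = 78089.
Minute boundaries passed: 43; those not divisible by 10: 43 − 4 = 39; dropped labels = 2 × 39 = 78.
Actual frame index = 78089 − 78 = 78011.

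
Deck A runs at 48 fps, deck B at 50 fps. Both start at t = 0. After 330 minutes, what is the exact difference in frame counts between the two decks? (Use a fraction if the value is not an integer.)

39600 frames

330 min = 19800 s.
A emits 48 × 19800 = 950400 frames; B emits 50 × 19800 = 990000.
Difference = 39600 frames; B is ahead of A.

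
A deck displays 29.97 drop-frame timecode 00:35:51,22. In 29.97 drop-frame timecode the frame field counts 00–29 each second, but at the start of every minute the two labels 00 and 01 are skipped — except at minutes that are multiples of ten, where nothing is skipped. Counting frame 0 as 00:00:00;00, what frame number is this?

64488

As if non-drop at 30 labels/s: (0 × 3600 + 35 × 60 + 51) × 30 + 22 = 64552.
Minute boundaries passed: 35; those not divisible by 10: 35 − 3 = 32; dropped labels = 2 × 32 = 64.
Actual frame index = 64552 − 64 = 64488.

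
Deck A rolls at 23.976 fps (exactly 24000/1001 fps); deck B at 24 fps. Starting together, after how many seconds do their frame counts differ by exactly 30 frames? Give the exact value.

The gap grows by |24 − 24000/1001| = 24/1001 frames per second.
Time for a 30-frame gap: 30 ÷ (24/1001) = 1251.25 s.

1251.25 seconds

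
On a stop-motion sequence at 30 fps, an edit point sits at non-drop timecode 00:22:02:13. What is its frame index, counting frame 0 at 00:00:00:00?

frame 39673

Total seconds to the label: (0 × 3600 + 22 × 60 + 2) = 1322.
Frame index = 1322 × 30 + 13 = 39673.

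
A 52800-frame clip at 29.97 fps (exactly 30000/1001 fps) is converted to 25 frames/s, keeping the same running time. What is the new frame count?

Target frames = source frames × (target rate / source rate) = 52800 × (25)/(30000/1001) = 52800 × 1001/1200 = 44044.

44044 frames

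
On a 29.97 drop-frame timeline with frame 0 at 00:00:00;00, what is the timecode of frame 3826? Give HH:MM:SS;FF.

Each 10-minute DF block holds 10 × 60 × 30 − 9 × 2 = 17982 frames. 3826 ÷ 17982 → 0 full blocks, remainder 3826.
Within the partial block the first minute is 1800 frames and each further minute 1798, so 2 further minute boundaries passed. Total skipped labels = 18 × 0 + 2 × 2 = 4.
Non-drop label index = 3826 + 4 = 3830; at 30 labels/s that is 00:02:07:20, i.e. DF 00:02:07;20.

00:02:07;20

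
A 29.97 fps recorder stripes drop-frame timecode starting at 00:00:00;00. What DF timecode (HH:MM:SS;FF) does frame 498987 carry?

Each 10-minute DF block holds 10 × 60 × 30 − 9 × 2 = 17982 frames. 498987 ÷ 17982 → 27 full blocks, remainder 13473.
Within the partial block the first minute is 1800 frames and each further minute 1798, so 7 further minute boundaries passed. Total skipped labels = 18 × 27 + 2 × 7 = 500.
Non-drop label index = 498987 + 500 = 499487; at 30 labels/s that is 04:37:29:17, i.e. DF 04:37:29;17.

04:37:29;17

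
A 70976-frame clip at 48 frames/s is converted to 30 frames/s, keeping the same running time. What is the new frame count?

44360 frames

Target frames = source frames × (target rate / source rate) = 70976 × (30)/(48) = 70976 × 5/8 = 44360.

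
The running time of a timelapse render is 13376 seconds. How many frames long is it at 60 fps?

Frames = 13376 × 60 = 802560.

802560 frames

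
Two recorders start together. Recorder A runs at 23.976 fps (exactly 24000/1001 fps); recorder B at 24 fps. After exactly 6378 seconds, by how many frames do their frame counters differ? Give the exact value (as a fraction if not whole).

153072/1001 frames

A emits 24000/1001 × 6378 = 153072000/1001 frames; B emits 24 × 6378 = 153072.
Difference = 153072/1001 frames (≈ 152.9191); B is ahead of A.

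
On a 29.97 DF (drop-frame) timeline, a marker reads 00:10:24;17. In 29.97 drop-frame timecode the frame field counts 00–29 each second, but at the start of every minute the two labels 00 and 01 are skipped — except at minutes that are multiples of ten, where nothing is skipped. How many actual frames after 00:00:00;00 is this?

18719

Complete 10-minute blocks: 1, each 17982 frames → 17982.
Remaining 0 whole minutes in the current block: 0 frames.
Within the current minute: 24 × 30 + 17 = 737. Total = 17982 + 0 + 737 = 18719.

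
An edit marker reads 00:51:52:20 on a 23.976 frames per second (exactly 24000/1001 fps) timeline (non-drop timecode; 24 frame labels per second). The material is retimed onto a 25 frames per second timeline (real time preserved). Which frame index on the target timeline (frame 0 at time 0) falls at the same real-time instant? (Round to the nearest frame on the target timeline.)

frame 77899

Source frame index: (0×3600 + 51×60 + 52) × 24 + 20 = 74708.
Real time: 74708 / (24000/1001) = 18695677/6000 s.
Target frame: (18695677/6000) × (25) = 18695677/240 ≈ 77898.654 → 77899.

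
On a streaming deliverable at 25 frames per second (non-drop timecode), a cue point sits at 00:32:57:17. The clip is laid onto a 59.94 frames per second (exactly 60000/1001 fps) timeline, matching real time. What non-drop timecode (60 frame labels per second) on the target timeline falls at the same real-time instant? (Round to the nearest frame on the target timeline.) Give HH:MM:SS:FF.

Source frame index: (0×3600 + 32×60 + 57) × 25 + 17 = 49442.
Real time: 49442 / (25) = 49442/25 s.
Target frame: (49442/25) × (60000/1001) = 118660800/1001 ≈ 118542.258 → 118542.
At 60 labels/s: frame 118542 → 00:32:55:42.

00:32:55:42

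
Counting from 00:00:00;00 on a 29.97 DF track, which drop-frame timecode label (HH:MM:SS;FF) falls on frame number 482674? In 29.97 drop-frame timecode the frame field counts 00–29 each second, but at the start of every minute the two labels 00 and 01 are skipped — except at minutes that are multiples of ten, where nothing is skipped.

04:28:25;08

Each 10-minute DF block holds 10 × 60 × 30 − 9 × 2 = 17982 frames. 482674 ÷ 17982 → 26 full blocks, remainder 15142.
Within the partial block the first minute is 1800 frames and each further minute 1798, so 8 further minute boundaries passed. Total skipped labels = 18 × 26 + 2 × 8 = 484.
Non-drop label index = 482674 + 484 = 483158; at 30 labels/s that is 04:28:25:08, i.e. DF 04:28:25;08.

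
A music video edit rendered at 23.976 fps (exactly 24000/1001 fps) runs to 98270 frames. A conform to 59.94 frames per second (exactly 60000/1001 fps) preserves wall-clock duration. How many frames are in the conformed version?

Frames at target rate = 98270 × (60000/1001) / (24000/1001) = 245675.

245675 frames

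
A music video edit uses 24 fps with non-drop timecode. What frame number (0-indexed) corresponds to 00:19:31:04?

Total seconds to the label: (0 × 3600 + 19 × 60 + 31) = 1171.
Frame index = 1171 × 24 + 4 = 28108.

28108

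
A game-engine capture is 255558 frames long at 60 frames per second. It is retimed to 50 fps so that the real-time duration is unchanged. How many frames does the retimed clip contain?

212965 frames

Target frames = source frames × (target rate / source rate) = 255558 × (50)/(60) = 255558 × 5/6 = 212965.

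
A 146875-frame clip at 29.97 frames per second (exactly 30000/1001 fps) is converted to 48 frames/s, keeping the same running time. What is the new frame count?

235235 frames

Target frames = source frames × (target rate / source rate) = 146875 × (48)/(30000/1001) = 146875 × 1001/625 = 235235.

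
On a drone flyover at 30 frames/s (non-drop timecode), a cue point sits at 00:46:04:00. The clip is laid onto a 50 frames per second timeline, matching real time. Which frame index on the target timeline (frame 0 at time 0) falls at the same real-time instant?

Source frame index: (0×3600 + 46×60 + 4) × 30 + 0 = 82920.
Real time: 82920 / (30) = 2764 s.
Target frame: (2764) × (50) = 138200.

frame 138200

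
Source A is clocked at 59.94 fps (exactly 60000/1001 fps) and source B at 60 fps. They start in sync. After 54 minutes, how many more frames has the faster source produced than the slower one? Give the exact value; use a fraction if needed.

194400/1001 frames

54 min = 3240 s.
A emits 60000/1001 × 3240 = 194400000/1001 frames; B emits 60 × 3240 = 194400.
Difference = 194400/1001 frames (≈ 194.2058); B is ahead of A.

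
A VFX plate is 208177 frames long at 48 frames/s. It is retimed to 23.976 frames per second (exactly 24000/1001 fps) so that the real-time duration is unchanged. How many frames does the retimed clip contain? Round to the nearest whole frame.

103985 frames

Frames at target rate = 208177 × (24000/1001) / (48) = 104088500/1001 ≈ 103984.515.
Nearest whole frame: 103985.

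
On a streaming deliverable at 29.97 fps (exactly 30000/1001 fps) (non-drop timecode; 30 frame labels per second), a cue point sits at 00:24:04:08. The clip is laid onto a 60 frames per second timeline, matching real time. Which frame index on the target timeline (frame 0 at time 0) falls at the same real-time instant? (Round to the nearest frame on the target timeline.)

frame 86743

Source frame index: (0×3600 + 24×60 + 4) × 30 + 8 = 43328.
Real time: 43328 / (30000/1001) = 2710708/1875 s.
Target frame: (2710708/1875) × (60) = 10842832/125 ≈ 86742.656 → 86743.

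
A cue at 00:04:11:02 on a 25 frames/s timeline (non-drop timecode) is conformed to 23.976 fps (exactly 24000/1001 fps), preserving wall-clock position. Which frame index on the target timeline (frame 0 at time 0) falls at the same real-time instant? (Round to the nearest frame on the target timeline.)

Source frame index: (0×3600 + 4×60 + 11) × 25 + 2 = 6277.
Real time: 6277 / (25) = 6277/25 s.
Target frame: (6277/25) × (24000/1001) = 6025920/1001 ≈ 6019.900 → 6020.

frame 6020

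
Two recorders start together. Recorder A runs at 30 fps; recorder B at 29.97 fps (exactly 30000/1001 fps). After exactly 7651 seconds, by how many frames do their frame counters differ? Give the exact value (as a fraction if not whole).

A emits 30 × 7651 = 229530 frames; B emits 30000/1001 × 7651 = 32790000/143.
Difference = 32790/143 frames (≈ 229.3007); B is behind A.

32790/143 frames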